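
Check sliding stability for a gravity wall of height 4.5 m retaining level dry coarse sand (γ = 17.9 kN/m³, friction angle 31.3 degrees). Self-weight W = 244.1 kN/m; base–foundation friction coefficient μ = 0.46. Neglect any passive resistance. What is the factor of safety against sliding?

K_a = tan²(45° − 31.3°/2) = 0.3162.
P_a = ½K_aγH² = 0.5×0.3162×17.9×4.5² = 57.31 kN/m, acting at H/3 = 1.500 m above the base.
FS_sliding = μW / P_a = 0.46×244.1 / 57.31 = 1.959.

1.96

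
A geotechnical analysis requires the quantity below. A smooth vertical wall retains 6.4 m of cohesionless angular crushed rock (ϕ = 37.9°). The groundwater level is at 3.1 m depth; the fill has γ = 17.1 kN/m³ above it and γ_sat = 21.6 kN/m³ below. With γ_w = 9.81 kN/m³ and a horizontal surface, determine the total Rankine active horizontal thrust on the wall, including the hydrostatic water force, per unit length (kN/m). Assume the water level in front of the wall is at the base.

130 kN/m

K_a = tan²(45° − φ/2) = 0.2389.
γ' = 21.6 − 9.81 = 11.79 kN/m³. Depth below WT = 3.3 m.
σ'_h at WT = K_a γ d_w = 12.67 kPa; at base = 12.67 + K_a γ' × 3.3 = 21.96 kPa.
P₁ (0–3.1 m) = ½×12.67×3.1 = 19.63. P₂ (3.1–6.4 m) = ½(12.67+21.96)×3.3 = 57.14.
P_w = ½ γ_w h₂² = 0.5×9.81×3.3² = 53.42. Total = 19.63+57.14+53.42 = 130.2 kN/m.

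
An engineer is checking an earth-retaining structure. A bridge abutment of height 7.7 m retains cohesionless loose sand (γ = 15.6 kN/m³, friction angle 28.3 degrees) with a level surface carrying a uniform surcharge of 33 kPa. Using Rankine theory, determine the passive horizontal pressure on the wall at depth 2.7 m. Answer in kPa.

K_p = (1 + sin φ)/(1 − sin φ) = 2.803.
σ_v = γz + q = 15.6 × 2.7 + 33 = 75.12 kPa.
σ_h = K_p σ_v = 2.803 × 75.12 = 210.6 kPa.

211 kPa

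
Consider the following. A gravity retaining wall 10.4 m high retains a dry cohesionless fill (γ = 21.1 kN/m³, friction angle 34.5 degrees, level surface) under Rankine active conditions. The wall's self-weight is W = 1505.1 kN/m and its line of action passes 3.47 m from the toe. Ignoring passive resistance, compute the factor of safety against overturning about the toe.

K_a = tan²(45° − 34.5°/2) = 0.2768.
P_a = ½K_aγH² = 0.5×0.2768×21.1×10.4² = 315.9 kN/m, acting at H/3 = 3.467 m above the base.
Overturning moment M_o = P_a × H/3 = 315.9 × 3.467 = 1095.
Resisting moment M_r = W × 3.47 = 1505.1 × 3.47 = 5223.
FS_overturning = M_r/M_o = 5223/1095 = 4.770.

4.77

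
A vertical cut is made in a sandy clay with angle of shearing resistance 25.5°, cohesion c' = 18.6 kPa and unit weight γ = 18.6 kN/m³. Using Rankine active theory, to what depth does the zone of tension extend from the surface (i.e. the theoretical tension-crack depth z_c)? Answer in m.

3.17 m

K_a = tan²(45° − 25.5°/2) = 0.3981; √K_a = 0.6310.
The active pressure is zero where K_a γ z = 2c√K_a, so z_c = 2c/(γ√K_a) = 2×18.6/(18.6×0.6310) = 3.170 m.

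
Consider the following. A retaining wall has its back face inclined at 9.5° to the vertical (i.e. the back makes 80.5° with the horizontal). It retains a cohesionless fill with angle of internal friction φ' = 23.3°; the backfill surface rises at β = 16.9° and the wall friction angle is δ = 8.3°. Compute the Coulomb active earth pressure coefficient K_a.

K_a = sin²(α+φ) / [sin²α · sin(α−δ) · (1 + √{sin(φ+δ)sin(φ−β) / (sin(α−δ)sin(α+β))})²].
With α = 80.5°, φ = 23.3°, δ = 8.3°, β = 16.9°: K_a = 0.6530.

0.653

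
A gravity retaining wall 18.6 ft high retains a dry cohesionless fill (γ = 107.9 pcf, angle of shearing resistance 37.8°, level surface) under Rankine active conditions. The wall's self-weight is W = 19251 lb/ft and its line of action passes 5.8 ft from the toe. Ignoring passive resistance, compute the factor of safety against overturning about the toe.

K_a = tan²(45° − 37.8°/2) = 0.2400.
P_a = ½K_aγH² = 0.5×0.2400×107.9×18.6² = 4479 lb/ft, acting at H/3 = 6.200 ft above the base.
Overturning moment M_o = P_a × H/3 = 4479 × 6.200 = 27770.
Resisting moment M_r = W × 5.8 = 19251 × 5.8 = 111700.
FS_overturning = M_r/M_o = 111700/27770 = 4.020.

4.02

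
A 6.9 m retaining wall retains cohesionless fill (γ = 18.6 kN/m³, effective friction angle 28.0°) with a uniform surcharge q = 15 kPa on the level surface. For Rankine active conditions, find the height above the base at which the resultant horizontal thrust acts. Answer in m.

2.52 m

K_a = 0.3610.
Triangular part P₁ = ½K_aγH² = 159.9 at H/3 = 2.300 m; rectangular part P₂ = K_a q H = 37.37 at H/2 = 3.450 m.
ȳ = (P₁·2.300 + P₂·3.450)/(P₁+P₂) = 2.518 m.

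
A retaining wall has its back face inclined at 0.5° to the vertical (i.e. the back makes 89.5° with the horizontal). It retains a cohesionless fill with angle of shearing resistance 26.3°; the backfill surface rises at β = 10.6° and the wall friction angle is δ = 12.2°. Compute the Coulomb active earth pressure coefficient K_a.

0.413

K_a = sin²(α+φ) / [sin²α · sin(α−δ) · (1 + √{sin(φ+δ)sin(φ−β) / (sin(α−δ)sin(α+β))})²].
With α = 89.5°, φ = 26.3°, δ = 12.2°, β = 10.6°: K_a = 0.4128.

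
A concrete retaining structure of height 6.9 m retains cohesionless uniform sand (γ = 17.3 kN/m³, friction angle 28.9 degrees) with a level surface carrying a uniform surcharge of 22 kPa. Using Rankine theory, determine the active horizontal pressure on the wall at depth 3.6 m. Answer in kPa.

K_a = (1 − sin φ)/(1 + sin φ) = 0.3484.
σ_v = γz + q = 17.3 × 3.6 + 22 = 84.28 kPa.
σ_h = K_a σ_v = 0.3484 × 84.28 = 29.36 kPa.

29.4 kPa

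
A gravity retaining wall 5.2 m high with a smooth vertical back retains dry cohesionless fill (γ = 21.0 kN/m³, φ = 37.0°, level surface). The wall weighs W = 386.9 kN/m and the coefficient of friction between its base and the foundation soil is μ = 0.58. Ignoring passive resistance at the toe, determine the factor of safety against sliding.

3.18

K_a = tan²(45° − 37.0°/2) = 0.2486.
P_a = ½K_aγH² = 0.5×0.2486×21.0×5.2² = 70.58 kN/m, acting at H/3 = 1.733 m above the base.
FS_sliding = μW / P_a = 0.58×386.9 / 70.58 = 3.179.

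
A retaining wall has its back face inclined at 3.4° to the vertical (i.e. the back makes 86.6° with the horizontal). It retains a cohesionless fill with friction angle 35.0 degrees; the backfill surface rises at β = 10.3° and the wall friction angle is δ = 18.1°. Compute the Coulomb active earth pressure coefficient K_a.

K_a = sin²(α+φ) / [sin²α · sin(α−δ) · (1 + √{sin(φ+δ)sin(φ−β) / (sin(α−δ)sin(α+β))})²].
With α = 86.6°, φ = 35.0°, δ = 18.1°, β = 10.3°: K_a = 0.3051.

0.305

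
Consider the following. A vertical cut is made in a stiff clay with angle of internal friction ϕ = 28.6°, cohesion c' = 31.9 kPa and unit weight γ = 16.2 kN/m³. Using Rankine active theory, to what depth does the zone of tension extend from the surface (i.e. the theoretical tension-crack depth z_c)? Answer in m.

6.63 m

K_a = tan²(45° − 28.6°/2) = 0.3525; √K_a = 0.5938.
The active pressure is zero where K_a γ z = 2c√K_a, so z_c = 2c/(γ√K_a) = 2×31.9/(16.2×0.5938) = 6.633 m.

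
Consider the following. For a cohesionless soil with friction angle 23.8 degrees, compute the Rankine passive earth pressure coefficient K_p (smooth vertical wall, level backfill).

K_p = (1 + sin φ)/(1 − sin φ) = tan²(45° + 23.8°/2) = 2.353.

2.35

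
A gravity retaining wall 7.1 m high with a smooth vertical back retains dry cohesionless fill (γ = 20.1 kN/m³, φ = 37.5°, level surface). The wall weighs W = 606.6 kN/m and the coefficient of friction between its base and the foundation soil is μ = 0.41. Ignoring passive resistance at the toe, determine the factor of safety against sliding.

2.02

K_a = tan²(45° − 37.5°/2) = 0.2432.
P_a = ½K_aγH² = 0.5×0.2432×20.1×7.1² = 123.2 kN/m, acting at H/3 = 2.367 m above the base.
FS_sliding = μW / P_a = 0.41×606.6 / 123.2 = 2.019.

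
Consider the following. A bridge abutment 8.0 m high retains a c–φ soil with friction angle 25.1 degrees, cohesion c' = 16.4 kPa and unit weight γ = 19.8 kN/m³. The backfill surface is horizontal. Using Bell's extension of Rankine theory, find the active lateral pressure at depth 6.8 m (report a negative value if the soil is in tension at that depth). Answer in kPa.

33.6 kPa

K_a = (1 − sin φ)/(1 + sin φ) = 0.4043.
σ_a = K_a γ z − 2c√K_a = 0.4043×19.8×6.8 − 2×16.4×0.6358 = 33.58 kPa.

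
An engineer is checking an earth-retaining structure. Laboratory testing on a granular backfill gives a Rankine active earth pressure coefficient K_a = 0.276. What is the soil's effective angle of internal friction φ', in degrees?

K_a = tan²(45° − φ/2) ⇒ 45° − φ/2 = arctan(√0.276) = 27.72°.
φ = 2(45° − 27.72°) = 34.57°.

34.6°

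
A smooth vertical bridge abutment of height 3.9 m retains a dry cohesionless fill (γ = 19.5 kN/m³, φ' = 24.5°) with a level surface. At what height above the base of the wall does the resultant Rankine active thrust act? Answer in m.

K_a = 0.4137.
The pressure distribution is triangular, so the resultant acts at H/3 above the base = 3.9/3 = 1.300 m.

1.30 m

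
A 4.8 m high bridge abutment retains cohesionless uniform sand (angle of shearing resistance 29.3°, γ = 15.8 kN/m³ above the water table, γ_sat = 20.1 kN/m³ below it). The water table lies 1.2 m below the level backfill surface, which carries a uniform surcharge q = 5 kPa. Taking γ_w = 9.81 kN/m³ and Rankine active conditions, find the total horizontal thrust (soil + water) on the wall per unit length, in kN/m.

K_a = tan²(45° − φ/2) = 0.3428.
γ' = 20.1 − 9.81 = 10.29 kN/m³. h₂ = H − d_w = 3.6 m.
σ'_h: at surface K_a·q = 1.714; at WT K_a(q+γd_w) = 8.214; at base K_a(q+γd_w+γ'h₂) = 20.91 kPa.
P₁ = ½(1.714+8.214)×1.2 = 5.957; P₂ = ½(8.214+20.91)×3.6 = 52.43; P_w = ½γ_w h₂² = 63.57.
Total = 5.957+52.43+63.57 = 122.0 kN/m.

122 kN/m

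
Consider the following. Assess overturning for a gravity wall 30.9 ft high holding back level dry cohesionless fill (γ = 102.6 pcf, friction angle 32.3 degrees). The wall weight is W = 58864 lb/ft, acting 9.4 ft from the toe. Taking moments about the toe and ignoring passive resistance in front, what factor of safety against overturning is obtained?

3.61

K_a = tan²(45° − 32.3°/2) = 0.3035.
P_a = ½K_aγH² = 0.5×0.3035×102.6×30.9² = 14870 lb/ft, acting at H/3 = 10.30 ft above the base.
Overturning moment M_o = P_a × H/3 = 14870 × 10.30 = 153100.
Resisting moment M_r = W × 9.4 = 58864 × 9.4 = 553300.
FS_overturning = M_r/M_o = 553300/153100 = 3.614.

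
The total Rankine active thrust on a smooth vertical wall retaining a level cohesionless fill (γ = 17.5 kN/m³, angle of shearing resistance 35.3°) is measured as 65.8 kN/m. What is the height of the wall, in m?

5.30 m

K_a = 0.2675. P_a = ½ K_a γ H² ⇒ H = √(2P_a/(K_a γ)).
H = √(2×65.8/(0.2675×17.5)) = 5.302 m.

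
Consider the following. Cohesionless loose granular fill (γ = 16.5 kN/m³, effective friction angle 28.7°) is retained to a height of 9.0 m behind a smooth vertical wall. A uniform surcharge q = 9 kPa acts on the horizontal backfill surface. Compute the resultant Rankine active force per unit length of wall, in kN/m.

263 kN/m

K_a = tan²(45° − φ/2) = 0.3511.
Soil triangle: ½ K_a γ H² = 0.5×0.3511×16.5×9.0² = 234.7 kN/m.
Surcharge rectangle: K_a q H = 0.3511×9×9.0 = 28.44 kN/m.
Total = 234.7 + 28.44 = 263.1 kN/m.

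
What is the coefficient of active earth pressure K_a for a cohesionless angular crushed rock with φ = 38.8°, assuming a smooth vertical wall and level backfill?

K_a = tan²(45° − φ/2) = tan²(25.60°) = 0.2296.

0.230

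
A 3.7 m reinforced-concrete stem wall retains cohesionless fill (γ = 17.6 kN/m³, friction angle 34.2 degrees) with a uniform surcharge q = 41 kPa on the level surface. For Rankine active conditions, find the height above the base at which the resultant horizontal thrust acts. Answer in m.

1.58 m

K_a = 0.2803.
Triangular part P₁ = ½K_aγH² = 33.77 at H/3 = 1.233 m; rectangular part P₂ = K_a q H = 42.53 at H/2 = 1.850 m.
ȳ = (P₁·1.233 + P₂·1.850)/(P₁+P₂) = 1.577 m.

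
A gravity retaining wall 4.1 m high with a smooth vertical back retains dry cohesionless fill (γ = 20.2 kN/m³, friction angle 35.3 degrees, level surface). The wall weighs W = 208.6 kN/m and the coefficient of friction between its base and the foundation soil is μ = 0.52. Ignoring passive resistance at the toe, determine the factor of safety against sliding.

K_a = tan²(45° − 35.3°/2) = 0.2675.
P_a = ½K_aγH² = 0.5×0.2675×20.2×4.1² = 45.42 kN/m, acting at H/3 = 1.367 m above the base.
FS_sliding = μW / P_a = 0.52×208.6 / 45.42 = 2.388.

2.39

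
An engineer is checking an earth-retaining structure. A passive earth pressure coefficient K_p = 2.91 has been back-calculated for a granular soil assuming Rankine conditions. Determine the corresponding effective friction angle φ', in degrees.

K_p = (1+sin φ)/(1−sin φ) ⇒ sin φ = (K_p − 1)/(K_p + 1) = 0.4885.
φ = arcsin(0.4885) = 29.24°.

29.2°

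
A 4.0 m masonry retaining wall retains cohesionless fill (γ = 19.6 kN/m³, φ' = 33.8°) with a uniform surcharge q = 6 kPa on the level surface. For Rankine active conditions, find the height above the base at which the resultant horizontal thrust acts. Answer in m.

K_a = 0.2851.
Triangular part P₁ = ½K_aγH² = 44.70 at H/3 = 1.333 m; rectangular part P₂ = K_a q H = 6.842 at H/2 = 2.000 m.
ȳ = (P₁·1.333 + P₂·2.000)/(P₁+P₂) = 1.422 m.

1.42 m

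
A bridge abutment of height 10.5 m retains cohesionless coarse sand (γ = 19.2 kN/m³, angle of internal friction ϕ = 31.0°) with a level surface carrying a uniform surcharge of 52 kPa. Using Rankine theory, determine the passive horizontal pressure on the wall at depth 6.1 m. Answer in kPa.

528 kPa

K_p = (1 + sin φ)/(1 − sin φ) = 3.124.
σ_v = γz + q = 19.2 × 6.1 + 52 = 169.1 kPa.
σ_h = K_p σ_v = 3.124 × 169.1 = 528.3 kPa.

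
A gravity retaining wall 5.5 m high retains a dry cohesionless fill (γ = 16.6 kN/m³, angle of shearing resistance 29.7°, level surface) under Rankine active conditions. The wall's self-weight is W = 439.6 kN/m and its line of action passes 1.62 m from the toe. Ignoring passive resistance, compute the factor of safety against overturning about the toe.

K_a = tan²(45° − 29.7°/2) = 0.3374.
P_a = ½K_aγH² = 0.5×0.3374×16.6×5.5² = 84.71 kN/m, acting at H/3 = 1.833 m above the base.
Overturning moment M_o = P_a × H/3 = 84.71 × 1.833 = 155.3.
Resisting moment M_r = W × 1.62 = 439.6 × 1.62 = 712.2.
FS_overturning = M_r/M_o = 712.2/155.3 = 4.586.

4.59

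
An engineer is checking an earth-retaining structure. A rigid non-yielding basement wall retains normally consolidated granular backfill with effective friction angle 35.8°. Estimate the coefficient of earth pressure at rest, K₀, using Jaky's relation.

0.415

K₀ = 1 − sin φ' = 1 − sin 35.8° = 0.4150.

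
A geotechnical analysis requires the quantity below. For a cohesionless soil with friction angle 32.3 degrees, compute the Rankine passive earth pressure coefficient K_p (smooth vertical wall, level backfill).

K_p = (1 + sin φ)/(1 − sin φ) = tan²(45° + 32.3°/2) = 3.295.

3.30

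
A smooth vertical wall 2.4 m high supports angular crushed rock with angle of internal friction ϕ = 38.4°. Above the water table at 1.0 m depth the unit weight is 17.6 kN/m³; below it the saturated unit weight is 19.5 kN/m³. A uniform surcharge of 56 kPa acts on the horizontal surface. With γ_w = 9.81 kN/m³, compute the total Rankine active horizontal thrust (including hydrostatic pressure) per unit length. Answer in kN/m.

51.1 kN/m

K_a = tan²(45° − φ/2) = 0.2337.
γ' = 19.5 − 9.81 = 9.690 kN/m³. h₂ = H − d_w = 1.4 m.
σ'_h: at surface K_a·q = 13.09; at WT K_a(q+γd_w) = 17.20; at base K_a(q+γd_w+γ'h₂) = 20.37 kPa.
P₁ = ½(13.09+17.20)×1.0 = 15.14; P₂ = ½(17.20+20.37)×1.4 = 26.30; P_w = ½γ_w h₂² = 9.614.
Total = 15.14+26.30+9.614 = 51.06 kN/m.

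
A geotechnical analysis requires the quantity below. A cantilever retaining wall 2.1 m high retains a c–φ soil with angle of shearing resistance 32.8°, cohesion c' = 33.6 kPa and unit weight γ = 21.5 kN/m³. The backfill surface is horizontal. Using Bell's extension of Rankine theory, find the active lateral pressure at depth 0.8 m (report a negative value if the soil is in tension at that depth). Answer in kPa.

K_a = (1 − sin φ)/(1 + sin φ) = 0.2973.
σ_a = K_a γ z − 2c√K_a = 0.2973×21.5×0.8 − 2×33.6×0.5452 = -31.53 kPa.

-31.5 kPa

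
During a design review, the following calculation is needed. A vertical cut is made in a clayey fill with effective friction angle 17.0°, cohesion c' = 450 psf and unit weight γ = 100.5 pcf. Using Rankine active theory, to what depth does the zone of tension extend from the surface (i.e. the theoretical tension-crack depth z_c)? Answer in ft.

K_a = tan²(45° − 17.0°/2) = 0.5475; √K_a = 0.7400.
The active pressure is zero where K_a γ z = 2c√K_a, so z_c = 2c/(γ√K_a) = 2×450/(100.5×0.7400) = 12.10 ft.

12.1 ft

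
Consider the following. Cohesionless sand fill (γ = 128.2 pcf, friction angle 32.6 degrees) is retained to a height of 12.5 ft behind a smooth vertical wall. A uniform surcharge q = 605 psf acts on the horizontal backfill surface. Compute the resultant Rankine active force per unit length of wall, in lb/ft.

5270 lb/ft

K_a = tan²(45° − φ/2) = 0.2997.
Soil triangle: ½ K_a γ H² = 0.5×0.2997×128.2×12.5² = 3002 lb/ft.
Surcharge rectangle: K_a q H = 0.2997×605×12.5 = 2267 lb/ft.
Total = 3002 + 2267 = 5269 lb/ft.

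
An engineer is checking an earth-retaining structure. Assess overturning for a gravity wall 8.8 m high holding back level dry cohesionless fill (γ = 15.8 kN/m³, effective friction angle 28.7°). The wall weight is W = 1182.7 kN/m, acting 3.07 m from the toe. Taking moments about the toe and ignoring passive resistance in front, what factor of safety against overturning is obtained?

K_a = tan²(45° − 28.7°/2) = 0.3511.
P_a = ½K_aγH² = 0.5×0.3511×15.8×8.8² = 214.8 kN/m, acting at H/3 = 2.933 m above the base.
Overturning moment M_o = P_a × H/3 = 214.8 × 2.933 = 630.1.
Resisting moment M_r = W × 3.07 = 1182.7 × 3.07 = 3631.
FS_overturning = M_r/M_o = 3631/630.1 = 5.762.

5.76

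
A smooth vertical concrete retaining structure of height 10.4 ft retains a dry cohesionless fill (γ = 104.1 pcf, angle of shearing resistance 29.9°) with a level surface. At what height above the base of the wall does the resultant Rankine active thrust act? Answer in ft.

3.47 ft

K_a = 0.3347.
The pressure distribution is triangular, so the resultant acts at H/3 above the base = 10.4/3 = 3.467 ft.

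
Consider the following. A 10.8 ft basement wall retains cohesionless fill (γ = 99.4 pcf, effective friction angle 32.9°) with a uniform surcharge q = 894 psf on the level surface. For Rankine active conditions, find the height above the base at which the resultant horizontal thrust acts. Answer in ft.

4.72 ft

K_a = 0.2960.
Triangular part P₁ = ½K_aγH² = 1716 at H/3 = 3.600 ft; rectangular part P₂ = K_a q H = 2858 at H/2 = 5.400 ft.
ȳ = (P₁·3.600 + P₂·5.400)/(P₁+P₂) = 4.725 ft.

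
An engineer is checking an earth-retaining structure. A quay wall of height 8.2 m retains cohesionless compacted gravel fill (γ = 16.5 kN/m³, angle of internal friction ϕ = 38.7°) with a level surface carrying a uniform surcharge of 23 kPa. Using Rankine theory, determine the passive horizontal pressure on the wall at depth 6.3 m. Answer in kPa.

551 kPa

K_p = (1 + sin φ)/(1 − sin φ) = 4.337.
σ_v = γz + q = 16.5 × 6.3 + 23 = 127.0 kPa.
σ_h = K_p σ_v = 4.337 × 127.0 = 550.6 kPa.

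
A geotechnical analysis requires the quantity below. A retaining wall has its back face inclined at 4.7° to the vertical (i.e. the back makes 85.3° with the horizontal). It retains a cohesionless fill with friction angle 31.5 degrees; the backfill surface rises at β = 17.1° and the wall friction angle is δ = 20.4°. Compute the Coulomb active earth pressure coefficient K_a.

K_a = sin²(α+φ) / [sin²α · sin(α−δ) · (1 + √{sin(φ+δ)sin(φ−β) / (sin(α−δ)sin(α+β))})²].
With α = 85.3°, φ = 31.5°, δ = 20.4°, β = 17.1°: K_a = 0.4097.

0.410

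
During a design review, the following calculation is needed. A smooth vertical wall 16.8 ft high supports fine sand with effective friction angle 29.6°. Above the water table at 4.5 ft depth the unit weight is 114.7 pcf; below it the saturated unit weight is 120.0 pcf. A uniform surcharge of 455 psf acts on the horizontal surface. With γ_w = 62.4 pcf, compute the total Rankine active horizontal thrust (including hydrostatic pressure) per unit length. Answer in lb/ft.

11300 lb/ft

K_a = tan²(45° − φ/2) = 0.3387.
γ' = 120.0 − 62.4 = 57.60 pcf. h₂ = H − d_w = 12.3 ft.
σ'_h: at surface K_a·q = 154.1; at WT K_a(q+γd_w) = 329.0; at base K_a(q+γd_w+γ'h₂) = 569.0 psf.
P₁ = ½(154.1+329.0)×4.5 = 1087; P₂ = ½(329.0+569.0)×12.3 = 5522; P_w = ½γ_w h₂² = 4720.
Total = 1087+5522+4720 = 11330 lb/ft.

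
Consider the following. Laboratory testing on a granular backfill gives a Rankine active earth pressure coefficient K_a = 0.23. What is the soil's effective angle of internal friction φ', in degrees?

38.8°

K_a = tan²(45° − φ/2) ⇒ 45° − φ/2 = arctan(√0.23) = 25.62°.
φ = 2(45° − 25.62°) = 38.76°.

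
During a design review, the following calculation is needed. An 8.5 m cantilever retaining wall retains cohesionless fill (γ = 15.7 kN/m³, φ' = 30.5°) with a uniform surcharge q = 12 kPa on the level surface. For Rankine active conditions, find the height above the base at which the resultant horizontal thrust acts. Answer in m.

3.05 m

K_a = 0.3267.
Triangular part P₁ = ½K_aγH² = 185.3 at H/3 = 2.833 m; rectangular part P₂ = K_a q H = 33.32 at H/2 = 4.250 m.
ȳ = (P₁·2.833 + P₂·4.250)/(P₁+P₂) = 3.049 m.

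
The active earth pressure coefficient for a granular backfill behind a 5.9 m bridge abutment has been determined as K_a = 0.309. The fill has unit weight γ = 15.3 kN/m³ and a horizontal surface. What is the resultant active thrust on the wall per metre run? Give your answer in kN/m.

82.3 kN/m

P = ½ K_a γ H² = 0.5 × 0.309 × 15.3 × 5.9² = 82.29 kN/m.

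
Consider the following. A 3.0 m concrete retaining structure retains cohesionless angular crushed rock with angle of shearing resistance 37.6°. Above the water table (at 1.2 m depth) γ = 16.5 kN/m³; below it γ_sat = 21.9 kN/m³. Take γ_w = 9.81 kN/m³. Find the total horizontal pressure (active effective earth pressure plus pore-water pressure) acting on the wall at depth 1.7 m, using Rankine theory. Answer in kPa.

11.2 kPa

K_a = (1 − sin φ)/(1 + sin φ) = 0.2421.
γ' = 21.9 − 9.81 = 12.09 kN/m³.
Effective vertical stress at 1.7 m: σ'_v = 16.5×1.2 + 12.09×0.500 = 25.84 kPa.
σ'_h = K_a σ'_v = 0.2421 × 25.84 = 6.258 kPa; u = γ_w × 0.500 = 4.905 kPa.
Total σ_h = 6.258 + 4.905 = 11.16 kPa.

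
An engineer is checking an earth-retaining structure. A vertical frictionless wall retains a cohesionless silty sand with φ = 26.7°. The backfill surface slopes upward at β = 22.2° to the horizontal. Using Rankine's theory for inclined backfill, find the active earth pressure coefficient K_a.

K_a = cos β · (cos β − √(cos²β − cos²φ)) / (cos β + √(cos²β − cos²φ)).
cos β = 0.9259, cos φ = 0.8934, √(cos²β − cos²φ) = 0.2432.
K_a = 0.9259 × (0.9259 − 0.2432)/(0.9259 + 0.2432) = 0.5407.

0.541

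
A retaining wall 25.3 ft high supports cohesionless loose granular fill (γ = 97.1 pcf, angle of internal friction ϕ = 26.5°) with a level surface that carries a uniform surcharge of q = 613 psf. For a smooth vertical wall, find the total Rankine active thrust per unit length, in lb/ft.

17800 lb/ft

K_a = tan²(45° − φ/2) = 0.3829.
Soil triangle: ½ K_a γ H² = 0.5×0.3829×97.1×25.3² = 11900 lb/ft.
Surcharge rectangle: K_a q H = 0.3829×613×25.3 = 5939 lb/ft.
Total = 11900 + 5939 = 17840 lb/ft.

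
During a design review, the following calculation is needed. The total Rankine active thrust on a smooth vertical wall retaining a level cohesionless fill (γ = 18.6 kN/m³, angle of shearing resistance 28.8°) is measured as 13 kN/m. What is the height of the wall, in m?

2.00 m

K_a = 0.3498. P_a = ½ K_a γ H² ⇒ H = √(2P_a/(K_a γ)).
H = √(2×13/(0.3498×18.6)) = 1.999 m.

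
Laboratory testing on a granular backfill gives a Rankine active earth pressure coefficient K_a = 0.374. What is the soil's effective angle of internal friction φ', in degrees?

K_a = tan²(45° − φ/2) ⇒ 45° − φ/2 = arctan(√0.374) = 31.45°.
φ = 2(45° − 31.45°) = 27.10°.

27.1°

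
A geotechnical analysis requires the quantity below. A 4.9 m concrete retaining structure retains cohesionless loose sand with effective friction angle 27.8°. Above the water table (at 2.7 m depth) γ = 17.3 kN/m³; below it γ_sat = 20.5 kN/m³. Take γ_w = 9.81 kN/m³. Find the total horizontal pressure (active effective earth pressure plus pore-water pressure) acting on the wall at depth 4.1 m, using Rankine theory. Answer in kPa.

K_a = (1 − sin φ)/(1 + sin φ) = 0.3639.
γ' = 20.5 − 9.81 = 10.69 kN/m³.
Effective vertical stress at 4.1 m: σ'_v = 17.3×2.7 + 10.69×1.40 = 61.68 kPa.
σ'_h = K_a σ'_v = 0.3639 × 61.68 = 22.44 kPa; u = γ_w × 1.40 = 13.73 kPa.
Total σ_h = 22.44 + 13.73 = 36.18 kPa.

36.2 kPa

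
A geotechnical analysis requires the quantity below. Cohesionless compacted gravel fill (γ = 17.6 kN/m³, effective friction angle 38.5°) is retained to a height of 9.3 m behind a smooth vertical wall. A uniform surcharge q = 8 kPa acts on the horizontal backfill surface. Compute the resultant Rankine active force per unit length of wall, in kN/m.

194 kN/m

K_a = tan²(45° − φ/2) = 0.2327.
Soil triangle: ½ K_a γ H² = 0.5×0.2327×17.6×9.3² = 177.1 kN/m.
Surcharge rectangle: K_a q H = 0.2327×8×9.3 = 17.31 kN/m.
Total = 177.1 + 17.31 = 194.4 kN/m.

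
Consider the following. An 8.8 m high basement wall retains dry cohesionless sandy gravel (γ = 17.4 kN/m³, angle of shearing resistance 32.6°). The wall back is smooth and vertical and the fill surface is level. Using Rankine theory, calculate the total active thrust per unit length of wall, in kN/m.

K_a = tan²(45° − φ/2) = 0.2997.
P_a = ½ K_a γ H² = 0.5 × 0.2997 × 17.4 × 8.8² = 201.9 kN/m.

202 kN/m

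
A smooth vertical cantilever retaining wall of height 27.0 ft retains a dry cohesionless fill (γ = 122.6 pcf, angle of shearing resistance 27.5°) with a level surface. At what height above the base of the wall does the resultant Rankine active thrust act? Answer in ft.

K_a = 0.3682.
The pressure distribution is triangular, so the resultant acts at H/3 above the base = 27.0/3 = 9.000 ft.

9.00 ft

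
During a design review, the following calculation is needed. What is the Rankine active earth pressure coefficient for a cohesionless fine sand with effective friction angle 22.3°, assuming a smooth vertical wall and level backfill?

K_a = tan²(45° − φ/2) = tan²(33.85°) = 0.4498.

0.450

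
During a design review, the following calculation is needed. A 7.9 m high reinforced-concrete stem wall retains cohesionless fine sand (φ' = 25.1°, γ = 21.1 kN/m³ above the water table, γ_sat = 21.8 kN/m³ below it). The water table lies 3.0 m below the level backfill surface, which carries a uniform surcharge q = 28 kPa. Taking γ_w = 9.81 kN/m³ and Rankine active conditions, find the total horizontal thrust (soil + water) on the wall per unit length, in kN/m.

K_a = tan²(45° − φ/2) = 0.4043.
γ' = 21.8 − 9.81 = 11.99 kN/m³. h₂ = H − d_w = 4.9 m.
σ'_h: at surface K_a·q = 11.32; at WT K_a(q+γd_w) = 36.91; at base K_a(q+γd_w+γ'h₂) = 60.67 kPa.
P₁ = ½(11.32+36.91)×3.0 = 72.35; P₂ = ½(36.91+60.67)×4.9 = 239.1; P_w = ½γ_w h₂² = 117.8.
Total = 72.35+239.1+117.8 = 429.2 kN/m.

429 kN/m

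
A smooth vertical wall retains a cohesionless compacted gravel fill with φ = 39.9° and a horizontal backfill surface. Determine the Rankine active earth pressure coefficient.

K_a = tan²(45° − φ/2) = tan²(25.05°) = 0.2184.

0.218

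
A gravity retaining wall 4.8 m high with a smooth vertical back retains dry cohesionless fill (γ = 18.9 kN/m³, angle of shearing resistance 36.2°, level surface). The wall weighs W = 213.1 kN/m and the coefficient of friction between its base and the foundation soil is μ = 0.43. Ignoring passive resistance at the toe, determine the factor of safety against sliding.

K_a = tan²(45° − 36.2°/2) = 0.2574.
P_a = ½K_aγH² = 0.5×0.2574×18.9×4.8² = 56.04 kN/m, acting at H/3 = 1.600 m above the base.
FS_sliding = μW / P_a = 0.43×213.1 / 56.04 = 1.635.

1.64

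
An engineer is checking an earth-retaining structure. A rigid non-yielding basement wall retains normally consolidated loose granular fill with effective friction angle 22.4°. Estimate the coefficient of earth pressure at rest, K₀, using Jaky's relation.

K₀ = 1 − sin φ' = 1 − sin 22.4° = 0.6189.

0.619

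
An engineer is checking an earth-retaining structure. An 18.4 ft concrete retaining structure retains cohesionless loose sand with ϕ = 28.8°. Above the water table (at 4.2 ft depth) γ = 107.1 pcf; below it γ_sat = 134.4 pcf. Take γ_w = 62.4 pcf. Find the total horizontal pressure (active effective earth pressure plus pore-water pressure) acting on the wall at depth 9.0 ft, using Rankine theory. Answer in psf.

K_a = (1 − sin φ)/(1 + sin φ) = 0.3498.
γ' = 134.4 − 62.4 = 72.00 pcf.
Effective vertical stress at 9.0 ft: σ'_v = 107.1×4.2 + 72.00×4.80 = 795.4 psf.
σ'_h = K_a σ'_v = 0.3498 × 795.4 = 278.2 psf; u = γ_w × 4.80 = 299.5 psf.
Total σ_h = 278.2 + 299.5 = 577.7 psf.

578 psf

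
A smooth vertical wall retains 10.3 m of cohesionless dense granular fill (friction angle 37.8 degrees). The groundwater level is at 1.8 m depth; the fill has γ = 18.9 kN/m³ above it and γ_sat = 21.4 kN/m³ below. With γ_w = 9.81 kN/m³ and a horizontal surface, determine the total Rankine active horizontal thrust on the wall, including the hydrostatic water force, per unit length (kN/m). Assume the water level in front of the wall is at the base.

532 kN/m

K_a = tan²(45° − φ/2) = 0.2400.
γ' = 21.4 − 9.81 = 11.59 kN/m³. Depth below WT = 8.5 m.
σ'_h at WT = K_a γ d_w = 8.165 kPa; at base = 8.165 + K_a γ' × 8.5 = 31.81 kPa.
P₁ (0–1.8 m) = ½×8.165×1.8 = 7.348. P₂ (1.8–10.3 m) = ½(8.165+31.81)×8.5 = 169.9.
P_w = ½ γ_w h₂² = 0.5×9.81×8.5² = 354.4. Total = 7.348+169.9+354.4 = 531.6 kN/m.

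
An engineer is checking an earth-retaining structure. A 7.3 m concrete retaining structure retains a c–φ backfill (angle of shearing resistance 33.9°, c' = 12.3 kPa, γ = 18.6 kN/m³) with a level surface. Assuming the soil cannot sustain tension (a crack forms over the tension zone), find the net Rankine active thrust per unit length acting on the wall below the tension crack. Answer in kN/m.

61.3 kN/m

K_a = 0.2839; √K_a = 0.5328.
Tension-crack depth z_c = 2c/(γ√K_a) = 2×12.3/(18.6×0.5328) = 2.482 m.
σ_a at base = K_a γ H − 2c√K_a = 0.2839×18.6×7.3 − 2×12.3×0.5328 = 25.44 kPa.
P_a = ½ × 25.44 × (H − z_c) = 0.5×25.44×4.818 = 61.29 kN/m.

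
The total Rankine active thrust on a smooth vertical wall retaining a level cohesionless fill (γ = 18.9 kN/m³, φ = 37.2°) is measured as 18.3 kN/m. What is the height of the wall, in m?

2.80 m

K_a = 0.2464. P_a = ½ K_a γ H² ⇒ H = √(2P_a/(K_a γ)).
H = √(2×18.3/(0.2464×18.9)) = 2.803 m.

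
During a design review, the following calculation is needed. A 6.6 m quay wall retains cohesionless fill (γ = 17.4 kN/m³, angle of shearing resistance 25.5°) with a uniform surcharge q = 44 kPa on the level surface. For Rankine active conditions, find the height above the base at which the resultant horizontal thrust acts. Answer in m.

K_a = 0.3981.
Triangular part P₁ = ½K_aγH² = 150.9 at H/3 = 2.200 m; rectangular part P₂ = K_a q H = 115.6 at H/2 = 3.300 m.
ȳ = (P₁·2.200 + P₂·3.300)/(P₁+P₂) = 2.677 m.

2.68 m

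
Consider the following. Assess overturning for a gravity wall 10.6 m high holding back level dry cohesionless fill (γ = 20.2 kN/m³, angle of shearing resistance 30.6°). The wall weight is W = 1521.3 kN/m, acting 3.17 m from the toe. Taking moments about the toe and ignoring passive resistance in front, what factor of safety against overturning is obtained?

K_a = tan²(45° − 30.6°/2) = 0.3253.
P_a = ½K_aγH² = 0.5×0.3253×20.2×10.6² = 369.2 kN/m, acting at H/3 = 3.533 m above the base.
Overturning moment M_o = P_a × H/3 = 369.2 × 3.533 = 1305.
Resisting moment M_r = W × 3.17 = 1521.3 × 3.17 = 4823.
FS_overturning = M_r/M_o = 4823/1305 = 3.697.

3.70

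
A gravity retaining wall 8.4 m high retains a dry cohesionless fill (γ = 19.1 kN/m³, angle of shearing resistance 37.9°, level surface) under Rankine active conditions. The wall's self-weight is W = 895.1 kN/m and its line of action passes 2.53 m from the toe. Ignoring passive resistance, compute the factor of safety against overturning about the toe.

K_a = tan²(45° − 37.9°/2) = 0.2389.
P_a = ½K_aγH² = 0.5×0.2389×19.1×8.4² = 161.0 kN/m, acting at H/3 = 2.800 m above the base.
Overturning moment M_o = P_a × H/3 = 161.0 × 2.800 = 450.8.
Resisting moment M_r = W × 2.53 = 895.1 × 2.53 = 2265.
FS_overturning = M_r/M_o = 2265/450.8 = 5.023.

5.02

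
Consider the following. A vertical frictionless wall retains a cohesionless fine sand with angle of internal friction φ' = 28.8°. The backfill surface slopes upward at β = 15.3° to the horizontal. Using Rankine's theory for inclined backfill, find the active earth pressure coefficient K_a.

K_a = cos β · (cos β − √(cos²β − cos²φ)) / (cos β + √(cos²β − cos²φ)).
cos β = 0.9646, cos φ = 0.8763, √(cos²β − cos²φ) = 0.4031.
K_a = 0.9646 × (0.9646 − 0.4031)/(0.9646 + 0.4031) = 0.3960.

0.396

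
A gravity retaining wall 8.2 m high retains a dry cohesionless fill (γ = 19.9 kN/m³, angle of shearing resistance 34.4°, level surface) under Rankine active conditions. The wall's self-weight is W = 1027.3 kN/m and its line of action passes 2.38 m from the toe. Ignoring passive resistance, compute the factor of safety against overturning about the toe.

K_a = tan²(45° − 34.4°/2) = 0.2780.
P_a = ½K_aγH² = 0.5×0.2780×19.9×8.2² = 186.0 kN/m, acting at H/3 = 2.733 m above the base.
Overturning moment M_o = P_a × H/3 = 186.0 × 2.733 = 508.3.
Resisting moment M_r = W × 2.38 = 1027.3 × 2.38 = 2445.
FS_overturning = M_r/M_o = 2445/508.3 = 4.810.

4.81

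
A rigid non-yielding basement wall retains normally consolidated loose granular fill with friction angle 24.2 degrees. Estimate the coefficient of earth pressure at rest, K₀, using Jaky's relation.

K₀ = 1 − sin φ' = 1 − sin 24.2° = 0.5901.

0.590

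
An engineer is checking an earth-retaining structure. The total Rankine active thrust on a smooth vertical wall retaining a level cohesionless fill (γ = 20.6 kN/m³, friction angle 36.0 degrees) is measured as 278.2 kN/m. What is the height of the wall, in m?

K_a = 0.2596. P_a = ½ K_a γ H² ⇒ H = √(2P_a/(K_a γ)).
H = √(2×278.2/(0.2596×20.6)) = 10.20 m.

10.2 m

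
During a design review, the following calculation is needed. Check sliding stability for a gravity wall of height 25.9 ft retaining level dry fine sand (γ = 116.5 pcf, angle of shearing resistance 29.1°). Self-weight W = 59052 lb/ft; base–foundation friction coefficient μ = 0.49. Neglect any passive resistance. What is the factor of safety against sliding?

2.14

K_a = tan²(45° − 29.1°/2) = 0.3456.
P_a = ½K_aγH² = 0.5×0.3456×116.5×25.9² = 13500 lb/ft, acting at H/3 = 8.633 ft above the base.
FS_sliding = μW / P_a = 0.49×59052 / 13500 = 2.143.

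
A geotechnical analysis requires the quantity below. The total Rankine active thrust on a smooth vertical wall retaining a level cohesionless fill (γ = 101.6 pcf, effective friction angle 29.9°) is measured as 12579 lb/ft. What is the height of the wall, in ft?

K_a = 0.3347. P_a = ½ K_a γ H² ⇒ H = √(2P_a/(K_a γ)).
H = √(2×12579/(0.3347×101.6)) = 27.20 ft.

27.2 ft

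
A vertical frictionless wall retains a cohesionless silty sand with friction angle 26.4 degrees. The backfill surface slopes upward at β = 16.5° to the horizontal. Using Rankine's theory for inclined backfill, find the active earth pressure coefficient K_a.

0.455

K_a = cos β · (cos β − √(cos²β − cos²φ)) / (cos β + √(cos²β − cos²φ)).
cos β = 0.9588, cos φ = 0.8957, √(cos²β − cos²φ) = 0.3421.
K_a = 0.9588 × (0.9588 − 0.3421)/(0.9588 + 0.3421) = 0.4545.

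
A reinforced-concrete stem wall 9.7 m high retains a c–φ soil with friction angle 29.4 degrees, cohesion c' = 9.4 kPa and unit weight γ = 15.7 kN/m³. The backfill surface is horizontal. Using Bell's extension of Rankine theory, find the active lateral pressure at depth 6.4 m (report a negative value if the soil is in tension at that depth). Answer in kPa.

23.3 kPa

K_a = (1 − sin φ)/(1 + sin φ) = 0.3415.
σ_a = K_a γ z − 2c√K_a = 0.3415×15.7×6.4 − 2×9.4×0.5844 = 23.32 kPa.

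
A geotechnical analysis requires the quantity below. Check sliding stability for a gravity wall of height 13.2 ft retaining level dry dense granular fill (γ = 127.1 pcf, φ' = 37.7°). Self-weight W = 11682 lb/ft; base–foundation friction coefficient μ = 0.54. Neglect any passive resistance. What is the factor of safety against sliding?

2.36

K_a = tan²(45° − 37.7°/2) = 0.2411.
P_a = ½K_aγH² = 0.5×0.2411×127.1×13.2² = 2669 lb/ft, acting at H/3 = 4.400 ft above the base.
FS_sliding = μW / P_a = 0.54×11682 / 2669 = 2.363.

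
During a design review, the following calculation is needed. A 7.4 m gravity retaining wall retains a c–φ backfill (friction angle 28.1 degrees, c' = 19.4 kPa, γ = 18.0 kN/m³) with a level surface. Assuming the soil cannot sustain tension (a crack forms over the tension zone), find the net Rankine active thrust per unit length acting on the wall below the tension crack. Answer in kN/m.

K_a = 0.3596; √K_a = 0.5997.
Tension-crack depth z_c = 2c/(γ√K_a) = 2×19.4/(18.0×0.5997) = 3.595 m.
σ_a at base = K_a γ H − 2c√K_a = 0.3596×18.0×7.4 − 2×19.4×0.5997 = 24.63 kPa.
P_a = ½ × 24.63 × (H − z_c) = 0.5×24.63×3.805 = 46.87 kN/m.

46.9 kN/m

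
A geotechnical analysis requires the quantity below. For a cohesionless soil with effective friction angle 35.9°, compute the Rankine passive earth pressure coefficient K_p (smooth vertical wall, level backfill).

K_p = (1 + sin φ)/(1 − sin φ) = tan²(45° + 35.9°/2) = 3.835.

3.84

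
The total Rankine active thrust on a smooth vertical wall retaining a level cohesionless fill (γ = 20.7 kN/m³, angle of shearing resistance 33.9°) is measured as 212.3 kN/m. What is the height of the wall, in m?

8.50 m

K_a = 0.2839. P_a = ½ K_a γ H² ⇒ H = √(2P_a/(K_a γ)).
H = √(2×212.3/(0.2839×20.7)) = 8.500 m.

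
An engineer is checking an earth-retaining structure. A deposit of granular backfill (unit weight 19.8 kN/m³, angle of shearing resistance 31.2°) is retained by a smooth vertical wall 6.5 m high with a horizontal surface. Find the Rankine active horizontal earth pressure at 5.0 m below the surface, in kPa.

31.4 kPa

K_a = (1 − sin φ)/(1 + sin φ) = 0.3175.
σ_h = K_a γ z = 0.3175 × 19.8 × 5.0 = 31.43 kPa.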